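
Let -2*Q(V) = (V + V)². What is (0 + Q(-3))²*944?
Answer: 305856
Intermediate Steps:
Q(V) = -2*V² (Q(V) = -(V + V)²/2 = -4*V²/2 = -2*V²)
(0 + Q(-3))²*944 = (0 - 2*(-3)²)²*944 = (0 - 2*9)²*944 = (0 - 18)²*944 = (-18)²*944 = 324*944 = 305856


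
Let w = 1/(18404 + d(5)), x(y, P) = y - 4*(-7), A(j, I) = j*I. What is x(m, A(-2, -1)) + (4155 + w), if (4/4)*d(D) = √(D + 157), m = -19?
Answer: 705188095630/169353527 - 9*√2/338707054 ≈ 4164.0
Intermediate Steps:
d(D) = √(157 + D) (d(D) = √(D + 157) = √(157 + D))
A(j, I) = I*j
x(y, P) = 28 + y (x(y, P) = y + 28 = 28 + y)
w = 1/(18404 + 9*√2) (w = 1/(18404 + √(157 + 5)) = 1/(18404 + √162) = 1/(18404 + 9*√2) ≈ 5.4298e-5)
x(m, A(-2, -1)) + (4155 + w) = (28 - 19) + (4155 + (9202/169353527 - 9*√2/338707054)) = 9 + (703663913887/169353527 - 9*√2/338707054) = 705188095630/169353527 - 9*√2/338707054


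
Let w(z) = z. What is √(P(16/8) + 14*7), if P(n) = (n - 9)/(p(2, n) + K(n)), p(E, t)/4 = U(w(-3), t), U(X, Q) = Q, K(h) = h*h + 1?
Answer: √16471/13 ≈ 9.8723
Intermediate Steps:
K(h) = 1 + h² (K(h) = h² + 1 = 1 + h²)
p(E, t) = 4*t
P(n) = (-9 + n)/(1 + n² + 4*n) (P(n) = (n - 9)/(4*n + (1 + n²)) = (-9 + n)/(1 + n² + 4*n))
√(P(16/8) + 14*7) = √((-9 + 16/8)/(1 + (16/8)² + 4*(16/8)) + 14*7) = √((-9 + 16*(⅛))/(1 + (16*(⅛))² + 4*(16*(⅛))) + 98) = √((-9 + 2)/(1 + 2² + 4*2) + 98) = √(-7/(1 + 4 + 8) + 98) = √(-7/13 + 98) = √(1267/13) = √16471/13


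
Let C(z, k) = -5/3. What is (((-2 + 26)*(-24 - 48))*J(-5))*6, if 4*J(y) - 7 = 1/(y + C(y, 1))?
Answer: -88776/5 ≈ -17755.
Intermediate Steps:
C(z, k) = -5/3 (C(z, k) = -5*1/3 = -5/3)
J(y) = 7/4 + 1/(4*(-5/3 + y)) (J(y) = 7/4 + 1/(4*(y - 5/3)) = 7/4 + 1/(4*(-5/3 + y)))
(((-2 + 26)*(-24 - 48))*J(-5))*6 = (((-2 + 26)*(-24 - 48))*((-32 + 21*(-5))/(4*(-5 + 3*(-5)))))*6 = ((24*(-72))*((-32 - 105)/(4*(-5 - 15))))*6 = -432*(-137)/(-20)*6 = -432*(-1)*(-137)/20*6 = -1728*137/80*6 = -14796/5*6 = -88776/5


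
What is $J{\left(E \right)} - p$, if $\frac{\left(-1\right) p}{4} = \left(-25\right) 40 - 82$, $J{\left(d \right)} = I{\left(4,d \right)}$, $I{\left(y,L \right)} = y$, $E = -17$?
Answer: $-4324$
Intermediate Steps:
$J{\left(d \right)} = 4$
$p = 4328$ ($p = - 4 \left(\left(-25\right) 40 - 82\right) = - 4 \left(-1000 - 82\right) = \left(-4\right) \left(-1082\right) = 4328$)
$J{\left(E \right)} - p = 4 - 4328 = -4324$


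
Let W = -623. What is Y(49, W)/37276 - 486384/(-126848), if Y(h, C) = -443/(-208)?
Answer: 29462420237/7683627328 ≈ 3.8344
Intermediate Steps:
Y(h, C) = 443/208 (Y(h, C) = -443*(-1/208) = 443/208)
Y(49, W)/37276 - 486384/(-126848) = (443/208)/37276 - 486384/(-126848) = (443/208)*(1/37276) - 486384*(-1/126848) = 443/7753408 + 30399/7928 = 29462420237/7683627328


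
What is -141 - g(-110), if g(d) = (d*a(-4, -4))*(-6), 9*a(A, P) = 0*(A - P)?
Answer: -141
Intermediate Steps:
a(A, P) = 0 (a(A, P) = (0*(A - P))/9 = (⅑)*0 = 0)
g(d) = 0 (g(d) = (d*0)*(-6) = 0*(-6) = 0)
-141 - g(-110) = -141 - 1*0 = -141 + 0 = -141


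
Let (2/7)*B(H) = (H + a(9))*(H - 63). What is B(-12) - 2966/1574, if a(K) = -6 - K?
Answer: 11152759/1574 ≈ 7085.6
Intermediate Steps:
B(H) = 7*(-63 + H)*(-15 + H)/2 (B(H) = 7*((H + (-6 - 1*9))*(H - 63))/2 = 7*((H + (-6 - 9))*(-63 + H))/2 = 7*((H - 15)*(-63 + H))/2 = 7*((-15 + H)*(-63 + H))/2 = 7*((-63 + H)*(-15 + H))/2 = 7*(-63 + H)*(-15 + H)/2)
B(-12) - 2966/1574 = (6615/2 - 273*(-12) + (7/2)*(-12)²) - 2966/1574 = (6615/2 + 3276 + (7/2)*144) - 2966*1/1574 = (6615/2 + 3276 + 504) - 1483/787 = 14175/2 - 1483/787 = 11152759/1574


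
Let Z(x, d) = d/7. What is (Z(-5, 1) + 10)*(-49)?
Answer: -497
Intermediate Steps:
Z(x, d) = d/7 (Z(x, d) = d*(1/7) = d/7)
(Z(-5, 1) + 10)*(-49) = ((1/7)*1 + 10)*(-49) = (1/7 + 10)*(-49) = (71/7)*(-49) = -497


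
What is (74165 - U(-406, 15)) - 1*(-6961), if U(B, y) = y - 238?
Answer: 81349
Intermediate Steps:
U(B, y) = -238 + y
(74165 - U(-406, 15)) - 1*(-6961) = (74165 - (-238 + 15)) - 1*(-6961) = (74165 - 1*(-223)) + 6961 = (74165 + 223) + 6961 = 74388 + 6961 = 81349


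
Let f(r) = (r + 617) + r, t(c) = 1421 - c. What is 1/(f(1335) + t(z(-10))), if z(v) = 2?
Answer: 1/4706 ≈ 0.00021249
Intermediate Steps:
f(r) = 617 + 2*r (f(r) = (617 + r) + r = 617 + 2*r)
1/(f(1335) + t(z(-10))) = 1/((617 + 2*1335) + (1421 - 1*2)) = 1/((617 + 2670) + (1421 - 2)) = 1/(3287 + 1419) = 1/4706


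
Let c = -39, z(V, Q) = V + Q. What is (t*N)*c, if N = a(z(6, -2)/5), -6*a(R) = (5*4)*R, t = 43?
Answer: 4472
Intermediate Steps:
z(V, Q) = Q + V
a(R) = -10*R/3 (a(R) = -5*4*R/6 = -10*R/3)
N = -8/3 (N = -10*(-2 + 6)/(3*5) = -40/(3*5) = -10/3*⅘ = -8/3 ≈ -2.6667)
(t*N)*c = (43*(-8/3))*(-39) = -344/3*(-39) = 4472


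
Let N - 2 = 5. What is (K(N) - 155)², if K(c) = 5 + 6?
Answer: 20736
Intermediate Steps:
N = 7 (N = 2 + 5 = 7)
K(c) = 11
(K(N) - 155)² = (11 - 155)² = (-144)² = 20736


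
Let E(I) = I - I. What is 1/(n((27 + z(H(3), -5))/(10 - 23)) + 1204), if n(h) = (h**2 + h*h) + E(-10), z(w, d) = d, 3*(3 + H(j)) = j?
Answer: 169/204444 ≈ 0.00082663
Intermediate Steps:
H(j) = -3 + j/3
E(I) = 0
n(h) = 2*h**2 (n(h) = (h**2 + h*h) + 0 = (h**2 + h**2) + 0 = 2*h**2 + 0 = 2*h**2)
1/(n((27 + z(H(3), -5))/(10 - 23)) + 1204) = 1/(2*((27 - 5)/(10 - 23))**2 + 1204) = 1/(2*(22/(-13))**2 + 1204) = 1/(2*(22*(-1/13))**2 + 1204) = 1/(2*(-22/13)**2 + 1204) = 1/(2*(484/169) + 1204) = 1/(968/169 + 1204) = 1/(204444/169) = 169/204444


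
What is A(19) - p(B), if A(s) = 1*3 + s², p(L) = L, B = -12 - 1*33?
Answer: 409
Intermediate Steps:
B = -45 (B = -12 - 33 = -45)
A(s) = 3 + s²
A(19) - p(B) = (3 + 19²) - 1*(-45) = (3 + 361) + 45 = 364 + 45 = 409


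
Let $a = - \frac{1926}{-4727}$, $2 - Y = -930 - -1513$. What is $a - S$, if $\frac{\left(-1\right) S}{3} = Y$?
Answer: $- \frac{8237235}{4727} \approx -1742.6$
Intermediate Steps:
$Y = -581$ ($Y = 2 - \left(-930 - -1513\right) = 2 - \left(-930 + 1513\right) = 2 - 583 = -581$)
$S = 1743$ ($S = \left(-3\right) \left(-581\right) = 1743$)
$a = \frac{1926}{4727}$ ($a = \left(-1926\right) \left(- \frac{1}{4727}\right) = \frac{1926}{4727} \approx 0.40745$)
$a - S = \frac{1926}{4727} - 1743 = - \frac{8237235}{4727}$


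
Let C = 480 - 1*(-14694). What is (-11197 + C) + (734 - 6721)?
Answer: -2010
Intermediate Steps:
C = 15174 (C = 480 + 14694 = 15174)
(-11197 + C) + (734 - 6721) = (-11197 + 15174) + (734 - 6721) = 3977 - 5987 = -2010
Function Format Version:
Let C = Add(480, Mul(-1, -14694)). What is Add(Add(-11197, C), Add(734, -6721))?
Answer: -2010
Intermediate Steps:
C = 15174 (C = Add(480, 14694) = 15174)
Add(Add(-11197, C), Add(734, -6721)) = Add(Add(-11197, 15174), Add(734, -6721)) = Add(3977, -5987) = -2010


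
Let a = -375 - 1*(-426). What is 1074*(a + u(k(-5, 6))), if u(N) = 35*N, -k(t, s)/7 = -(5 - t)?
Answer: 2686074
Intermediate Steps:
k(t, s) = 35 - 7*t (k(t, s) = -(-7)*(5 - t) = -7*(-5 + t) = 35 - 7*t)
a = 51 (a = -375 + 426 = 51)
1074*(a + u(k(-5, 6))) = 1074*(51 + 35*(35 - 7*(-5))) = 1074*(51 + 35*(35 + 35)) = 1074*(51 + 35*70) = 1074*(51 + 2450) = 1074*2501 = 2686074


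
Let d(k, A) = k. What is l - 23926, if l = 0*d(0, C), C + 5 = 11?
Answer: -23926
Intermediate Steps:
C = 6 (C = -5 + 11 = 6)
l = 0 (l = 0*0 = 0)
l - 23926 = 0 - 23926 = -23926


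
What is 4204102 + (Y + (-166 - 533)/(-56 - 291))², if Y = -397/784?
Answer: 311146237876481057/74010114304 ≈ 4.2041e+6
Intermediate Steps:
Y = -397/784 (Y = -397*1/784 = -397/784 ≈ -0.50638)
4204102 + (Y + (-166 - 533)/(-56 - 291))² = 4204102 + (-397/784 + (-166 - 533)/(-56 - 291))² = 4204102 + (-397/784 - 699/(-347))² = 4204102 + (-397/784 - 699*(-1/347))² = 4204102 + (-397/784 + 699/347)² = 4204102 + (410257/272048)² = 4204102 + 168310806049/74010114304 = 311146237876481057/74010114304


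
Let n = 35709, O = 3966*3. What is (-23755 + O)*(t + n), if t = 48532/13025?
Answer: -5515381453249/13025 ≈ -4.2345e+8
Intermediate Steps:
t = 48532/13025 (t = 48532*(1/13025) = 48532/13025 ≈ 3.7261)
O = 11898
(-23755 + O)*(t + n) = (-23755 + 11898)*(48532/13025 + 35709) = -11857*465158257/13025 = -5515381453249/13025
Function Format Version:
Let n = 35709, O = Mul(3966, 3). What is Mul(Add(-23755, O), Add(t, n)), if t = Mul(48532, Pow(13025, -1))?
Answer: Rational(-5515381453249, 13025) ≈ -4.2345e+8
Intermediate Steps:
t = Rational(48532, 13025) (t = Mul(48532, Rational(1, 13025)) = Rational(48532, 13025) ≈ 3.7261)
O = 11898
Mul(Add(-23755, O), Add(t, n)) = Mul(Add(-23755, 11898), Add(Rational(48532, 13025), 35709)) = Mul(-11857, Rational(465158257, 13025)) = Rational(-5515381453249, 13025)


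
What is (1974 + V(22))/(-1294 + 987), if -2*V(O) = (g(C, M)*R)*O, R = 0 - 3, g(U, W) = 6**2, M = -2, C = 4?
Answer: -3162/307 ≈ -10.300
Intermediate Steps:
g(U, W) = 36
R = -3
V(O) = 54*O (V(O) = -36*(-3)*O/2 = -(-54)*O = 54*O)
(1974 + V(22))/(-1294 + 987) = (1974 + 54*22)/(-1294 + 987) = (1974 + 1188)/(-307) = 3162*(-1/307) = -3162/307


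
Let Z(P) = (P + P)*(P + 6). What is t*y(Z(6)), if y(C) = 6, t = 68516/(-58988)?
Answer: -102774/14747 ≈ -6.9691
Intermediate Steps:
t = -17129/14747 (t = 68516*(-1/58988) = -17129/14747 ≈ -1.1615)
Z(P) = 2*P*(6 + P) (Z(P) = (2*P)*(6 + P) = 2*P*(6 + P))
t*y(Z(6)) = -17129/14747*6 = -102774/14747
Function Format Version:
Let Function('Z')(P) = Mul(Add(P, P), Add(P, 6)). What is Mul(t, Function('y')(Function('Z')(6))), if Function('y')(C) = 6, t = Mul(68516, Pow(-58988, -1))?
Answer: Rational(-102774, 14747) ≈ -6.9691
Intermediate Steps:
t = Rational(-17129, 14747) (t = Mul(68516, Rational(-1, 58988)) = Rational(-17129, 14747) ≈ -1.1615)
Function('Z')(P) = Mul(2, P, Add(6, P)) (Function('Z')(P) = Mul(Mul(2, P), Add(6, P)) = Mul(2, P, Add(6, P)))
Mul(t, Function('y')(Function('Z')(6))) = Mul(Rational(-17129, 14747), 6) = Rational(-102774, 14747)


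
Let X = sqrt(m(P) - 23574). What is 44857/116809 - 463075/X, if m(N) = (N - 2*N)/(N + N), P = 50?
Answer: 44857/116809 + 463075*I*sqrt(94298)/47149 ≈ 0.38402 + 3016.0*I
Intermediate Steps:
m(N) = -1/2 (m(N) = (-N)/((2*N)) = (-N)*(1/(2*N)) = -1/2)
X = I*sqrt(94298)/2 (X = sqrt(-1/2 - 23574) = sqrt(-47149/2) = I*sqrt(94298)/2 ≈ 153.54*I)
44857/116809 - 463075/X = 44857/116809 - 463075*(-I*sqrt(94298)/47149) = 44857*(1/116809) - (-463075)*I*sqrt(94298)/47149 = 44857/116809 + 463075*I*sqrt(94298)/47149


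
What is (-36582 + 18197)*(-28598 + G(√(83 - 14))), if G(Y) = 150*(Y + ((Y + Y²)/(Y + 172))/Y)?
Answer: 3103588470040/5903 - 16373313300*√69/5903 ≈ 5.0272e+8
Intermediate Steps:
G(Y) = 150*Y + 150*(Y + Y²)/(Y*(172 + Y)) (G(Y) = 150*(Y + ((Y + Y²)/(172 + Y))/Y) = 150*(Y + (Y + Y²)/(Y*(172 + Y))) = 150*Y + 150*(Y + Y²)/(Y*(172 + Y)))
(-36582 + 18197)*(-28598 + G(√(83 - 14))) = (-36582 + 18197)*(-28598 + 150*(1 + (√(83 - 14))² + 173*√(83 - 14))/(172 + √(83 - 14))) = -18385*(-28598 + 150*(1 + (√69)² + 173*√69)/(172 + √69)) = -18385*(-28598 + 150*(1 + 69 + 173*√69)/(172 + √69)) = -18385*(-28598 + 150*(70 + 173*√69)/(172 + √69)) = 525774230 - 2757750*(70 + 173*√69)/(172 + √69)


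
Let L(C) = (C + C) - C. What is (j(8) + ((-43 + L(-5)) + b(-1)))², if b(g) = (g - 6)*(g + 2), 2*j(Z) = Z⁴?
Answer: 3972049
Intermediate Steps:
j(Z) = Z⁴/2
L(C) = C (L(C) = 2*C - C = C)
b(g) = (-6 + g)*(2 + g)
(j(8) + ((-43 + L(-5)) + b(-1)))² = ((½)*8⁴ + ((-43 - 5) + (-12 + (-1)² - 4*(-1))))² = ((½)*4096 + (-48 + (-12 + 1 + 4)))² = (2048 + (-48 - 7))² = (2048 - 55)² = 1993² = 3972049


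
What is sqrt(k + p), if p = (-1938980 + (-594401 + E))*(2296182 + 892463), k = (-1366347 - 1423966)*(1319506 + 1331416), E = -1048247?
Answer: I*sqrt(18817442332646) ≈ 4.3379e+6*I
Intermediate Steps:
k = -7396902118586 (k = -2790313*2650922 = -7396902118586)
p = -11420540214060 (p = (-1938980 + (-594401 - 1048247))*(2296182 + 892463) = (-1938980 - 1642648)*3188645 = -3581628*3188645 = -11420540214060)
sqrt(k + p) = sqrt(-7396902118586 - 11420540214060) = sqrt(-18817442332646) = I*sqrt(18817442332646)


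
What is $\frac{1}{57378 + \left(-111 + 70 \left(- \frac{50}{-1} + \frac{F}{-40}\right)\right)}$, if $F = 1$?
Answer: $\frac{4}{243061} \approx 1.6457 \cdot 10^{-5}$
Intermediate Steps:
$\frac{1}{57378 + \left(-111 + 70 \left(- \frac{50}{-1} + \frac{F}{-40}\right)\right)} = \frac{1}{57378 - \left(111 - 70 \left(- \frac{50}{-1} + 1 \frac{1}{-40}\right)\right)} = \frac{1}{57378 - \left(111 - 70 \left(\left(-50\right) \left(-1\right) + 1 \left(- \frac{1}{40}\right)\right)\right)} = \frac{1}{57378 - \left(111 - 70 \left(50 - \frac{1}{40}\right)\right)} = \frac{1}{57378 + \left(-111 + 70 \cdot \frac{1999}{40}\right)} = \frac{1}{57378 + \left(-111 + \frac{13993}{4}\right)} = \frac{1}{57378 + \frac{13549}{4}} = \frac{1}{\frac{243061}{4}} = \frac{4}{243061}$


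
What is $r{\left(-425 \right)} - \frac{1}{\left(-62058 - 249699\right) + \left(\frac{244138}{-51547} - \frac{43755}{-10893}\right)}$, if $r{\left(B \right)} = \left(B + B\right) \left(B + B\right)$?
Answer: $\frac{42158457347420537157}{58350806016932} \approx 7.225 \cdot 10^{5}$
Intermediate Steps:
$r{\left(B \right)} = 4 B^{2}$ ($r{\left(B \right)} = 2 B 2 B = 4 B^{2}$)
$r{\left(-425 \right)} - \frac{1}{\left(-62058 - 249699\right) + \left(\frac{244138}{-51547} - \frac{43755}{-10893}\right)} = 4 \left(-425\right)^{2} - \frac{1}{\left(-62058 - 249699\right) + \left(\frac{244138}{-51547} - \frac{43755}{-10893}\right)} = 4 \cdot 180625 - \frac{1}{\left(-62058 - 249699\right) + \left(244138 \left(- \frac{1}{51547}\right) - - \frac{14585}{3631}\right)} = 722500 - \frac{1}{-311757 + \left(- \frac{244138}{51547} + \frac{14585}{3631}\right)} = 722500 - \frac{1}{-311757 - \frac{134652083}{187167157}} = 722500 - \frac{1}{- \frac{58350806016932}{187167157}} = 722500 - - \frac{187167157}{58350806016932} = 722500 + \frac{187167157}{58350806016932} = \frac{42158457347420537157}{58350806016932}$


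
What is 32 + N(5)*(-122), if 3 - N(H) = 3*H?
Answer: 1496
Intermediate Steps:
N(H) = 3 - 3*H
32 + N(5)*(-122) = 32 + (3 - 3*5)*(-122) = 32 + (3 - 15)*(-122) = 32 - 12*(-122) = 32 + 1464 = 1496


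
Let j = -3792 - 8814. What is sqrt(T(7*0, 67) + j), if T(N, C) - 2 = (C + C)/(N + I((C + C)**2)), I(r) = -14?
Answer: I*sqrt(618065)/7 ≈ 112.31*I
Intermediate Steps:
j = -12606
T(N, C) = 2 + 2*C/(-14 + N) (T(N, C) = 2 + (C + C)/(N - 14) = 2 + (2*C)/(-14 + N) = 2 + 2*C/(-14 + N))
sqrt(T(7*0, 67) + j) = sqrt(2*(-14 + 67 + 7*0)/(-14 + 7*0) - 12606) = sqrt(2*(-14 + 67 + 0)/(-14 + 0) - 12606) = sqrt(2*53/(-14) - 12606) = sqrt(2*(-1/14)*53 - 12606) = sqrt(-53/7 - 12606) = sqrt(-88295/7) = I*sqrt(618065)/7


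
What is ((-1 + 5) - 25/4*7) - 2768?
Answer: -11231/4 ≈ -2807.8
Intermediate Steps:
((-1 + 5) - 25/4*7) - 2768 = (4 - 25*¼*7) - 2768 = (4 - 25/4*7) - 2768 = (4 - 175/4) - 2768 = -159/4 - 2768 = -11231/4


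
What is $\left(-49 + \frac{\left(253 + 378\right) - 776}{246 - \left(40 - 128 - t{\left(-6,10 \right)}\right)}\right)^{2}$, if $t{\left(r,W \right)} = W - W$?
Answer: $\frac{272613121}{111556} \approx 2443.7$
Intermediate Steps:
$t{\left(r,W \right)} = 0$
$\left(-49 + \frac{\left(253 + 378\right) - 776}{246 - \left(40 - 128 - t{\left(-6,10 \right)}\right)}\right)^{2} = \left(-49 + \frac{\left(253 + 378\right) - 776}{246 - \left(40 - 128\right)}\right)^{2} = \left(-49 + \frac{631 - 776}{246 + \left(0 - \left(40 - 128\right)\right)}\right)^{2} = \left(-49 - \frac{145}{246 + \left(0 - -88\right)}\right)^{2} = \left(-49 - \frac{145}{246 + \left(0 + 88\right)}\right)^{2} = \left(-49 - \frac{145}{246 + 88}\right)^{2} = \left(-49 - \frac{145}{334}\right)^{2} = \left(- \frac{16511}{334}\right)^{2} = \frac{272613121}{111556}$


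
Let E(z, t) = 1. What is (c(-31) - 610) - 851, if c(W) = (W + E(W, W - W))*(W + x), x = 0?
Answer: -531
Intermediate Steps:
c(W) = W*(1 + W) (c(W) = (W + 1)*(W + 0) = (1 + W)*W = W*(1 + W))
(c(-31) - 610) - 851 = (-31*(1 - 31) - 610) - 851 = (-31*(-30) - 610) - 851 = (930 - 610) - 851 = 320 - 851 = -531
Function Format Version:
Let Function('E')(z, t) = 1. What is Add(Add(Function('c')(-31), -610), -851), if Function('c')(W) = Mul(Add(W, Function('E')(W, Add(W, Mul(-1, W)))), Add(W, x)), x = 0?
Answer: -531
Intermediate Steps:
Function('c')(W) = Mul(W, Add(1, W)) (Function('c')(W) = Mul(Add(W, 1), Add(W, 0)) = Mul(Add(1, W), W) = Mul(W, Add(1, W)))
Add(Add(Function('c')(-31), -610), -851) = Add(Add(Mul(-31, Add(1, -31)), -610), -851) = Add(Add(Mul(-31, -30), -610), -851) = Add(Add(930, -610), -851) = Add(320, -851) = -531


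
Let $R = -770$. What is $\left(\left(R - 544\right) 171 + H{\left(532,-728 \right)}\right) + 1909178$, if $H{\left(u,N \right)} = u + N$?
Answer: $1684288$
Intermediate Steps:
$H{\left(u,N \right)} = N + u$
$\left(\left(R - 544\right) 171 + H{\left(532,-728 \right)}\right) + 1909178 = \left(\left(-770 - 544\right) 171 + \left(-728 + 532\right)\right) + 1909178 = \left(\left(-1314\right) 171 - 196\right) + 1909178 = \left(-224694 - 196\right) + 1909178 = -224890 + 1909178 = 1684288$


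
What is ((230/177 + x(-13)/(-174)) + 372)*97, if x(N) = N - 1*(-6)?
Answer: 371772385/10266 ≈ 36214.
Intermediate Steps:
x(N) = 6 + N (x(N) = N + 6 = 6 + N)
((230/177 + x(-13)/(-174)) + 372)*97 = ((230/177 + (6 - 13)/(-174)) + 372)*97 = ((230*(1/177) - 7*(-1/174)) + 372)*97 = ((230/177 + 7/174) + 372)*97 = (13753/10266 + 372)*97 = (3832705/10266)*97 = 371772385/10266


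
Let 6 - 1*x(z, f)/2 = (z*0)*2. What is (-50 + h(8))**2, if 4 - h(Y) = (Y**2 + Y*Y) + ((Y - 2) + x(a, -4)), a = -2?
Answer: 36864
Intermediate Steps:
x(z, f) = 12 (x(z, f) = 12 - 2*z*0*2 = 12 - 0*2 = 12 - 2*0 = 12 + 0 = 12)
h(Y) = -6 - Y - 2*Y**2 (h(Y) = 4 - ((Y**2 + Y*Y) + ((Y - 2) + 12)) = 4 - ((Y**2 + Y**2) + ((-2 + Y) + 12)) = 4 - (2*Y**2 + (10 + Y)) = 4 - (10 + Y + 2*Y**2) = 4 + (-10 - Y - 2*Y**2) = -6 - Y - 2*Y**2)
(-50 + h(8))**2 = (-50 + (-6 - 1*8 - 2*8**2))**2 = (-50 + (-6 - 8 - 2*64))**2 = (-50 + (-6 - 8 - 128))**2 = (-50 - 142)**2 = (-192)**2 = 36864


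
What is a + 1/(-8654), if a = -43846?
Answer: -379443285/8654 ≈ -43846.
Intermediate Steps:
a + 1/(-8654) = -43846 + 1/(-8654) = -43846 - 1/8654 = -379443285/8654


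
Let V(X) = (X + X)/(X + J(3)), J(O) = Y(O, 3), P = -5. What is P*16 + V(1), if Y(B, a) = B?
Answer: -159/2 ≈ -79.500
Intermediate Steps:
J(O) = O
V(X) = 2*X/(3 + X) (V(X) = (X + X)/(X + 3) = (2*X)/(3 + X) = 2*X/(3 + X))
P*16 + V(1) = -5*16 + 2*1/(3 + 1) = -80 + 2*1/4 = -80 + 2*1*(1/4) = -80 + 1/2 = -159/2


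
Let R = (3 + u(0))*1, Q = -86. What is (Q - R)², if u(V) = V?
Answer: 7921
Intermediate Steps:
R = 3 (R = (3 + 0)*1 = 3*1 = 3)
(Q - R)² = (-86 - 1*3)² = (-86 - 3)² = (-89)² = 7921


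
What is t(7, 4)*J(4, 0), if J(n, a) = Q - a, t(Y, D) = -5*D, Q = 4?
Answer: -80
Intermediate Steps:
J(n, a) = 4 - a
t(7, 4)*J(4, 0) = (-5*4)*(4 - 1*0) = -20*(4 + 0) = -20*4 = -80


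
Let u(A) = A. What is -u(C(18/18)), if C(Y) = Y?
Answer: -1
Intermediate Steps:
-u(C(18/18)) = -18/18 = -1*1 = -1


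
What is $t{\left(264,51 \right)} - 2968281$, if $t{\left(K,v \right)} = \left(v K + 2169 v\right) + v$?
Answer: $-2844147$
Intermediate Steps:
$t{\left(K,v \right)} = 2170 v + K v$ ($t{\left(K,v \right)} = \left(K v + 2169 v\right) + v = \left(2169 v + K v\right) + v = 2170 v + K v$)
$t{\left(264,51 \right)} - 2968281 = 51 \left(2170 + 264\right) - 2968281 = 51 \cdot 2434 - 2968281 = 124134 - 2968281 = -2844147$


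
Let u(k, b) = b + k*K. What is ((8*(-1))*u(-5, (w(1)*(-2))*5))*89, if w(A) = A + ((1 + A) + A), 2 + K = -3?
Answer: 10680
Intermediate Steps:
K = -5 (K = -2 - 3 = -5)
w(A) = 1 + 3*A (w(A) = A + (1 + 2*A) = 1 + 3*A)
u(k, b) = b - 5*k (u(k, b) = b + k*(-5) = b - 5*k)
((8*(-1))*u(-5, (w(1)*(-2))*5))*89 = ((8*(-1))*(((1 + 3*1)*(-2))*5 - 5*(-5)))*89 = -8*(((1 + 3)*(-2))*5 + 25)*89 = -8*((4*(-2))*5 + 25)*89 = -8*(-8*5 + 25)*89 = -8*(-40 + 25)*89 = -8*(-15)*89 = 120*89 = 10680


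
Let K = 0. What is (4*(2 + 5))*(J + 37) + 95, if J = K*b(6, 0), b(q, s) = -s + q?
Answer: 1131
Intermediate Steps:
b(q, s) = q - s
J = 0 (J = 0*(6 - 1*0) = 0*(6 + 0) = 0*6 = 0)
(4*(2 + 5))*(J + 37) + 95 = (4*(2 + 5))*(0 + 37) + 95 = (4*7)*37 + 95 = 28*37 + 95 = 1036 + 95 = 1131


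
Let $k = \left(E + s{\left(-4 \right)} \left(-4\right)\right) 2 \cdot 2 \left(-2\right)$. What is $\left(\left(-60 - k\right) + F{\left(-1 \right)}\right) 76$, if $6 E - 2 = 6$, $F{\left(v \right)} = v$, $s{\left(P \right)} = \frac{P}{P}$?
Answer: $- \frac{18772}{3} \approx -6257.3$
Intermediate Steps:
$s{\left(P \right)} = 1$
$E = \frac{4}{3}$ ($E = \frac{1}{3} + \frac{1}{6} \cdot 6 = \frac{1}{3} + 1 = \frac{4}{3} \approx 1.3333$)
$k = \frac{64}{3}$ ($k = \left(\frac{4}{3} + 1 \left(-4\right)\right) 2 \cdot 2 \left(-2\right) = \left(\frac{4}{3} - 4\right) 4 \left(-2\right) = \left(- \frac{8}{3}\right) \left(-8\right) = \frac{64}{3} \approx 21.333$)
$\left(\left(-60 - k\right) + F{\left(-1 \right)}\right) 76 = \left(\left(-60 - \frac{64}{3}\right) - 1\right) 76 = \left(- \frac{244}{3} - 1\right) 76 = \left(- \frac{247}{3}\right) 76 = - \frac{18772}{3}$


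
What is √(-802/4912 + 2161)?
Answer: √3258507210/1228 ≈ 46.485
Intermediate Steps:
√(-802/4912 + 2161) = √(-802*1/4912 + 2161) = √(-401/2456 + 2161) = √(5307015/2456) = √3258507210/1228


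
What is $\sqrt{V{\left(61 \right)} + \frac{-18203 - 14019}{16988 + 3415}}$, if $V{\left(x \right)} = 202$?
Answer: $\frac{4 \sqrt{579386258}}{6801} \approx 14.157$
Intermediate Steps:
$\sqrt{V{\left(61 \right)} + \frac{-18203 - 14019}{16988 + 3415}} = \sqrt{202 + \frac{-18203 - 14019}{16988 + 3415}} = \sqrt{202 - \frac{32222}{20403}} = \sqrt{\frac{4089184}{20403}} = \frac{4 \sqrt{579386258}}{6801}$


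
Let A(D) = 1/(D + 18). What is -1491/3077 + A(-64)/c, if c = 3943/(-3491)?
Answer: -259692791/558100106 ≈ -0.46532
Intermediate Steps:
c = -3943/3491 (c = 3943*(-1/3491) = -3943/3491 ≈ -1.1295)
A(D) = 1/(18 + D)
-1491/3077 + A(-64)/c = -1491/3077 + 1/((18 - 64)*(-3943/3491)) = -1491*1/3077 - 3491/3943/(-46) = -1491/3077 - 1/46*(-3491/3943) = -1491/3077 + 3491/181378 = -259692791/558100106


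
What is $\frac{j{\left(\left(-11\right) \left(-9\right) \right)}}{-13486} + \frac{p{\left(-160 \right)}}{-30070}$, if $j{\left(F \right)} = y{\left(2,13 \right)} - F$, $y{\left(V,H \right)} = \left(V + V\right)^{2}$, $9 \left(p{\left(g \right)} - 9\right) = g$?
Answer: $\frac{5881921}{912429045} \approx 0.0064464$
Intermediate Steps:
$p{\left(g \right)} = 9 + \frac{g}{9}$
$y{\left(V,H \right)} = 4 V^{2}$ ($y{\left(V,H \right)} = \left(2 V\right)^{2} = 4 V^{2}$)
$j{\left(F \right)} = 16 - F$ ($j{\left(F \right)} = 4 \cdot 2^{2} - F = 4 \cdot 4 - F = 16 - F$)
$\frac{j{\left(\left(-11\right) \left(-9\right) \right)}}{-13486} + \frac{p{\left(-160 \right)}}{-30070} = \frac{16 - \left(-11\right) \left(-9\right)}{-13486} + \frac{9 + \frac{1}{9} \left(-160\right)}{-30070} = \left(16 - 99\right) \left(- \frac{1}{13486}\right) + \left(9 - \frac{160}{9}\right) \left(- \frac{1}{30070}\right) = \left(16 - 99\right) \left(- \frac{1}{13486}\right) - - \frac{79}{270630} = \left(-83\right) \left(- \frac{1}{13486}\right) + \frac{79}{270630} = \frac{83}{13486} + \frac{79}{270630} = \frac{5881921}{912429045}$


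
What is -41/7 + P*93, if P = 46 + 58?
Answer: 67663/7 ≈ 9666.1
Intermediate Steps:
P = 104
-41/7 + P*93 = -41/7 + 104*93 = -41*⅐ + 9672 = -41/7 + 9672 = 67663/7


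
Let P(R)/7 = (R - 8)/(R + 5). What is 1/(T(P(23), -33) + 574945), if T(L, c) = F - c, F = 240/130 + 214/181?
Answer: 2353/1352930360 ≈ 1.7392e-6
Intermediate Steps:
P(R) = 7*(-8 + R)/(5 + R) (P(R) = 7*((R - 8)/(R + 5)) = 7*((-8 + R)/(5 + R)) = 7*(-8 + R)/(5 + R))
F = 7126/2353 (F = 240*(1/130) + 214*(1/181) = 24/13 + 214/181 = 7126/2353 ≈ 3.0285)
T(L, c) = 7126/2353 - c
1/(T(P(23), -33) + 574945) = 1/((7126/2353 - 1*(-33)) + 574945) = 1/((7126/2353 + 33) + 574945) = 1/(84775/2353 + 574945) = 1/(1352930360/2353) = 2353/1352930360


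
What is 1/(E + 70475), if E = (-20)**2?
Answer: 1/70875 ≈ 1.4109e-5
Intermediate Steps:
E = 400
1/(E + 70475) = 1/(400 + 70475) = 1/70875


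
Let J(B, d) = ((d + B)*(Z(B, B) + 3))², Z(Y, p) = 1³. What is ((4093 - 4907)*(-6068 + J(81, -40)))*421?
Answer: -7137630632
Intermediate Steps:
Z(Y, p) = 1
J(B, d) = (4*B + 4*d)² (J(B, d) = ((d + B)*(1 + 3))² = ((B + d)*4)² = (4*B + 4*d)²)
((4093 - 4907)*(-6068 + J(81, -40)))*421 = ((4093 - 4907)*(-6068 + 16*(81 - 40)²))*421 = -814*(-6068 + 16*41²)*421 = -814*(-6068 + 16*1681)*421 = -814*(-6068 + 26896)*421 = -814*20828*421 = -16953992*421 = -7137630632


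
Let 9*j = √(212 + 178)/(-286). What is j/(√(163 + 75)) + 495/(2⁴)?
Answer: 495/16 - √23205/306306 ≈ 30.937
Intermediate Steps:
j = -√390/2574 (j = (√(212 + 178)/(-286))/9 = (√390*(-1/286))/9 = (-√390/286)/9 = -√390/2574 ≈ -0.0076723)
j/(√(163 + 75)) + 495/(2⁴) = (-√390/2574)/(√(163 + 75)) + 495/(2⁴) = (-√390/2574)/(√238) + 495/16 = (-√390/2574)*(√238/238) + 495*(1/16) = -√23205/306306 + 495/16 = 495/16 - √23205/306306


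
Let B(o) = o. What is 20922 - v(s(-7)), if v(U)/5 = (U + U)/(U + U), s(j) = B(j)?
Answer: 20917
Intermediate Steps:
s(j) = j
v(U) = 5 (v(U) = 5*((U + U)/(U + U)) = 5*((2*U)/((2*U))) = 5*((2*U)*(1/(2*U))) = 5*1 = 5)
20922 - v(s(-7)) = 20922 - 1*5 = 20922 - 5 = 20917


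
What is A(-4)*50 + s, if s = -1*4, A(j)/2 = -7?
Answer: -704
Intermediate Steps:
A(j) = -14 (A(j) = 2*(-7) = -14)
s = -4
A(-4)*50 + s = -14*50 - 4 = -700 - 4 = -704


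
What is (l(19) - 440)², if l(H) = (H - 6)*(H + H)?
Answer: 2916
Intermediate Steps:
l(H) = 2*H*(-6 + H) (l(H) = (-6 + H)*(2*H) = 2*H*(-6 + H))
(l(19) - 440)² = (2*19*(-6 + 19) - 440)² = (2*19*13 - 440)² = (494 - 440)² = 54² = 2916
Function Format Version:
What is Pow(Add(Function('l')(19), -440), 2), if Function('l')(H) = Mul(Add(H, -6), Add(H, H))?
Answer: 2916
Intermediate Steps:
Function('l')(H) = Mul(2, H, Add(-6, H)) (Function('l')(H) = Mul(Add(-6, H), Mul(2, H)) = Mul(2, H, Add(-6, H)))
Pow(Add(Function('l')(19), -440), 2) = Pow(Add(Mul(2, 19, Add(-6, 19)), -440), 2) = Pow(Add(Mul(2, 19, 13), -440), 2) = Pow(Add(494, -440), 2) = Pow(54, 2) = 2916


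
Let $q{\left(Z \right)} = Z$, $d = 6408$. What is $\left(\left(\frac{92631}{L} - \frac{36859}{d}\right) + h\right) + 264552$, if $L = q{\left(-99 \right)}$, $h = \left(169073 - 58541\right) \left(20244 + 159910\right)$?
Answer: $\frac{127602795811229}{6408} \approx 1.9913 \cdot 10^{10}$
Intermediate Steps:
$h = 19912781928$ ($h = 110532 \cdot 180154 = 19912781928$)
$L = -99$
$\left(\left(\frac{92631}{L} - \frac{36859}{d}\right) + h\right) + 264552 = \left(\left(\frac{92631}{-99} - \frac{36859}{6408}\right) + 19912781928\right) + 264552 = \left(\left(92631 \left(- \frac{1}{99}\right) - \frac{36859}{6408}\right) + 19912781928\right) + 264552 = \left(\left(- \frac{2807}{3} - \frac{36859}{6408}\right) + 19912781928\right) + 264552 = \left(- \frac{6032611}{6408} + 19912781928\right) + 264552 = \frac{127601100562013}{6408} + 264552 = \frac{127602795811229}{6408}$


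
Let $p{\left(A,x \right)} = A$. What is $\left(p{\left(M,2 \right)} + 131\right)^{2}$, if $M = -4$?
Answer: $16129$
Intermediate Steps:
$\left(p{\left(M,2 \right)} + 131\right)^{2} = \left(-4 + 131\right)^{2} = 127^{2} = 16129$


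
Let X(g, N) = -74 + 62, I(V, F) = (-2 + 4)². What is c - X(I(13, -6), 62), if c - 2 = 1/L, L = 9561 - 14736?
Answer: 72449/5175 ≈ 14.000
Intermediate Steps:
I(V, F) = 4 (I(V, F) = 2² = 4)
L = -5175
X(g, N) = -12
c = 10349/5175 (c = 2 + 1/(-5175) = 2 - 1/5175 = 10349/5175 ≈ 1.9998)
c - X(I(13, -6), 62) = 10349/5175 - 1*(-12) = 10349/5175 + 12 = 72449/5175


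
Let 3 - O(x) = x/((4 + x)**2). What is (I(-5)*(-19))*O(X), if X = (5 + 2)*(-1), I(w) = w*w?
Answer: -16150/9 ≈ -1794.4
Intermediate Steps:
I(w) = w**2
X = -7 (X = 7*(-1) = -7)
O(x) = 3 - x/(4 + x)**2 (O(x) = 3 - x/((4 + x)**2) = 3 - x/(4 + x)**2)
(I(-5)*(-19))*O(X) = ((-5)**2*(-19))*(3 - 1*(-7)/(4 - 7)**2) = (25*(-19))*(3 - 1*(-7)/(-3)**2) = -475*(3 - 1*(-7)*1/9) = -475*(3 + 7/9) = -475*34/9 = -16150/9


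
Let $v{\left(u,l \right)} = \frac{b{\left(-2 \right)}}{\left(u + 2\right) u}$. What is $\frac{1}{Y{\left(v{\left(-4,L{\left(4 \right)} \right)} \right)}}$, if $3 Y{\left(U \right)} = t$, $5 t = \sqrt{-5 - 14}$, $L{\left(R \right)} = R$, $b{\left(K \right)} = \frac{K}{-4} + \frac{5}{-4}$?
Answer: $- \frac{15 i \sqrt{19}}{19} \approx - 3.4412 i$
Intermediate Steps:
$b{\left(K \right)} = - \frac{5}{4} - \frac{K}{4}$ ($b{\left(K \right)} = K \left(- \frac{1}{4}\right) + 5 \left(- \frac{1}{4}\right) = - \frac{K}{4} - \frac{5}{4} = - \frac{5}{4} - \frac{K}{4}$)
$v{\left(u,l \right)} = - \frac{3}{4 u \left(2 + u\right)}$ ($v{\left(u,l \right)} = \frac{- \frac{5}{4} - - \frac{1}{2}}{\left(u + 2\right) u} = \frac{- \frac{5}{4} + \frac{1}{2}}{\left(2 + u\right) u} = - \frac{3}{4 u \left(2 + u\right)}$)
$t = \frac{i \sqrt{19}}{5}$ ($t = \frac{\sqrt{-5 - 14}}{5} = \frac{\sqrt{-19}}{5} = \frac{i \sqrt{19}}{5} \approx 0.87178 i$)
$Y{\left(U \right)} = \frac{i \sqrt{19}}{15}$ ($Y{\left(U \right)} = \frac{\frac{1}{5} i \sqrt{19}}{3} = \frac{i \sqrt{19}}{15}$)
$\frac{1}{Y{\left(v{\left(-4,L{\left(4 \right)} \right)} \right)}} = \frac{1}{\frac{1}{15} i \sqrt{19}} = - \frac{15 i \sqrt{19}}{19}$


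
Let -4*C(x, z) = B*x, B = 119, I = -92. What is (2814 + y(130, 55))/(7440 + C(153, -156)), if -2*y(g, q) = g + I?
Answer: 11180/11553 ≈ 0.96771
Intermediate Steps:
y(g, q) = 46 - g/2 (y(g, q) = -(g - 92)/2 = -(-92 + g)/2 = 46 - g/2)
C(x, z) = -119*x/4
(2814 + y(130, 55))/(7440 + C(153, -156)) = (2814 + (46 - 1/2*130))/(7440 - 119/4*153) = (2814 + (46 - 65))/(7440 - 18207/4) = (2814 - 19)/(11553/4) = 2795*(4/11553) = 11180/11553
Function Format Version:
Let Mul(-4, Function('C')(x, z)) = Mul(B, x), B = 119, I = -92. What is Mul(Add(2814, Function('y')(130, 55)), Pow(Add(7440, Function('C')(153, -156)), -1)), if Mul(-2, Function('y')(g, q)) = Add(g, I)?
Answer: Rational(11180, 11553) ≈ 0.96771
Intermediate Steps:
Function('y')(g, q) = Add(46, Mul(Rational(-1, 2), g)) (Function('y')(g, q) = Mul(Rational(-1, 2), Add(g, -92)) = Mul(Rational(-1, 2), Add(-92, g)) = Add(46, Mul(Rational(-1, 2), g)))
Function('C')(x, z) = Mul(Rational(-119, 4), x) (Function('C')(x, z) = Mul(Rational(-1, 4), Mul(119, x)) = Mul(Rational(-119, 4), x))
Mul(Add(2814, Function('y')(130, 55)), Pow(Add(7440, Function('C')(153, -156)), -1)) = Mul(Add(2814, Add(46, Mul(Rational(-1, 2), 130))), Pow(Add(7440, Mul(Rational(-119, 4), 153)), -1)) = Mul(Add(2814, Add(46, -65)), Pow(Add(7440, Rational(-18207, 4)), -1)) = Mul(Add(2814, -19), Pow(Rational(11553, 4), -1)) = Mul(2795, Rational(4, 11553)) = Rational(11180, 11553)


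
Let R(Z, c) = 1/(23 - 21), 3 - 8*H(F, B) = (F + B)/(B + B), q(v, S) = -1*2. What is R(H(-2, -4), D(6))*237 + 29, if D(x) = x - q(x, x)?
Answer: 295/2 ≈ 147.50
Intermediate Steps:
q(v, S) = -2
D(x) = 2 + x (D(x) = x - 1*(-2) = x + 2 = 2 + x)
H(F, B) = 3/8 - (B + F)/(16*B) (H(F, B) = 3/8 - (F + B)/(8*(B + B)) = 3/8 - (B + F)/(8*(2*B)) = 3/8 - (B + F)*1/(2*B)/8 = 3/8 - (B + F)/(16*B))
R(Z, c) = ½ (R(Z, c) = 1/2 = ½)
R(H(-2, -4), D(6))*237 + 29 = (½)*237 + 29 = 237/2 + 29 = 295/2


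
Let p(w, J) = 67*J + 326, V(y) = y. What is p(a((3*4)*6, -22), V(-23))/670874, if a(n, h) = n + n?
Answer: -1215/670874 ≈ -0.0018111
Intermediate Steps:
a(n, h) = 2*n
p(w, J) = 326 + 67*J
p(a((3*4)*6, -22), V(-23))/670874 = (326 + 67*(-23))/670874 = (326 - 1541)*(1/670874) = -1215*1/670874 = -1215/670874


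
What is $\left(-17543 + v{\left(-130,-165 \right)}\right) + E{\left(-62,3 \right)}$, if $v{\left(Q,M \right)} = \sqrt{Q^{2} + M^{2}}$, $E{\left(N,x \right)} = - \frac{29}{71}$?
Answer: $- \frac{1245582}{71} + 5 \sqrt{1765} \approx -17333.0$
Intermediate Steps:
$E{\left(N,x \right)} = - \frac{29}{71}$ ($E{\left(N,x \right)} = \left(-29\right) \frac{1}{71} = - \frac{29}{71}$)
$v{\left(Q,M \right)} = \sqrt{M^{2} + Q^{2}}$
$\left(-17543 + v{\left(-130,-165 \right)}\right) + E{\left(-62,3 \right)} = \left(-17543 + \sqrt{\left(-165\right)^{2} + \left(-130\right)^{2}}\right) - \frac{29}{71} = \left(-17543 + \sqrt{27225 + 16900}\right) - \frac{29}{71} = \left(-17543 + \sqrt{44125}\right) - \frac{29}{71} = \left(-17543 + 5 \sqrt{1765}\right) - \frac{29}{71} = - \frac{1245582}{71} + 5 \sqrt{1765}$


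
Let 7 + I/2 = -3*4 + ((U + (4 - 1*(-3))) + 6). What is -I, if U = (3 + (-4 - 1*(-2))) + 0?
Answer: 10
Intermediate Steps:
U = 1 (U = (3 + (-4 + 2)) + 0 = (3 - 2) + 0 = 1 + 0 = 1)
I = -10 (I = -14 + 2*(-3*4 + ((1 + (4 - 1*(-3))) + 6)) = -14 + 2*(-12 + ((1 + (4 + 3)) + 6)) = -14 + 2*(-12 + ((1 + 7) + 6)) = -14 + 2*(-12 + (8 + 6)) = -14 + 2*(-12 + 14) = -14 + 2*2 = -14 + 4 = -10)
-I = -1*(-10) = 10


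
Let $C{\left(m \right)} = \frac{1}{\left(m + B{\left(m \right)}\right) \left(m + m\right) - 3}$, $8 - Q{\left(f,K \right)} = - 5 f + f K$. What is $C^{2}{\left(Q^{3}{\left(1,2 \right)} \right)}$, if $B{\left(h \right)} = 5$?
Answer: $\frac{1}{12648187232041} \approx 7.9063 \cdot 10^{-14}$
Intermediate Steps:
$Q{\left(f,K \right)} = 8 + 5 f - K f$ ($Q{\left(f,K \right)} = 8 - \left(- 5 f + f K\right) = 8 - \left(- 5 f + K f\right) = 8 + 5 f - K f$)
$C{\left(m \right)} = \frac{1}{-3 + 2 m \left(5 + m\right)}$ ($C{\left(m \right)} = \frac{1}{\left(m + 5\right) \left(m + m\right) - 3} = \frac{1}{\left(5 + m\right) 2 m - 3} = \frac{1}{2 m \left(5 + m\right) - 3} = \frac{1}{-3 + 2 m \left(5 + m\right)}$)
$C^{2}{\left(Q^{3}{\left(1,2 \right)} \right)} = \left(\frac{1}{-3 + 2 \left(\left(8 + 5 \cdot 1 - 2 \cdot 1\right)^{3}\right)^{2} + 10 \left(8 + 5 \cdot 1 - 2 \cdot 1\right)^{3}}\right)^{2} = \left(\frac{1}{-3 + 2 \left(\left(8 + 5 - 2\right)^{3}\right)^{2} + 10 \left(8 + 5 - 2\right)^{3}}\right)^{2} = \left(\frac{1}{-3 + 2 \left(11^{3}\right)^{2} + 10 \cdot 11^{3}}\right)^{2} = \left(\frac{1}{-3 + 2 \cdot 1331^{2} + 10 \cdot 1331}\right)^{2} = \left(\frac{1}{-3 + 2 \cdot 1771561 + 13310}\right)^{2} = \left(\frac{1}{-3 + 3543122 + 13310}\right)^{2} = \left(\frac{1}{3556429}\right)^{2} = \frac{1}{12648187232041}$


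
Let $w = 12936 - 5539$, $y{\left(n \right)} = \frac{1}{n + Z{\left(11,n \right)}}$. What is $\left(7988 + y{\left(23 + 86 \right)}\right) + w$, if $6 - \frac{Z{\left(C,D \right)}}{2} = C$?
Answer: $\frac{1523116}{99} \approx 15385.0$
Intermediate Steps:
$Z{\left(C,D \right)} = 12 - 2 C$
$y{\left(n \right)} = \frac{1}{-10 + n}$ ($y{\left(n \right)} = \frac{1}{n + \left(12 - 22\right)} = \frac{1}{n - 10} = \frac{1}{-10 + n}$)
$w = 7397$
$\left(7988 + y{\left(23 + 86 \right)}\right) + w = \left(7988 + \frac{1}{-10 + \left(23 + 86\right)}\right) + 7397 = \left(7988 + \frac{1}{-10 + 109}\right) + 7397 = \left(7988 + \frac{1}{99}\right) + 7397 = \frac{790813}{99} + 7397 = \frac{1523116}{99}$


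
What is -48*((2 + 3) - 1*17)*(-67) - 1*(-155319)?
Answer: 116727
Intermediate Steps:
-48*((2 + 3) - 1*17)*(-67) - 1*(-155319) = -48*(5 - 17)*(-67) + 155319 = -48*(-12)*(-67) + 155319 = 576*(-67) + 155319 = -38592 + 155319 = 116727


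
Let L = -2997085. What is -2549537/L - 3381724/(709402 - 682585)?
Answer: -1438134762973/11481832635 ≈ -125.25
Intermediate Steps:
-2549537/L - 3381724/(709402 - 682585) = -2549537/(-2997085) - 3381724/(709402 - 682585) = -2549537*(-1/2997085) - 3381724/26817 = 2549537/2997085 - 3381724*1/26817 = 2549537/2997085 - 3381724/26817 = -1438134762973/11481832635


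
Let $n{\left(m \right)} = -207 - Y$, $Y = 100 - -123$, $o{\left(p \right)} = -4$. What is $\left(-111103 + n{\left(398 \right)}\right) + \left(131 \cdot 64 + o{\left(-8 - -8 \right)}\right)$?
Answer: $-103153$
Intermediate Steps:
$Y = 223$ ($Y = 100 + 123 = 223$)
$n{\left(m \right)} = -430$ ($n{\left(m \right)} = -207 - 223 = -430$)
$\left(-111103 + n{\left(398 \right)}\right) + \left(131 \cdot 64 + o{\left(-8 - -8 \right)}\right) = \left(-111103 - 430\right) + \left(131 \cdot 64 - 4\right) = -111533 + \left(8384 - 4\right) = -111533 + 8380 = -103153$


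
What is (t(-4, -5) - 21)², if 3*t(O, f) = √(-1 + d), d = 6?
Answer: (63 - √5)²/9 ≈ 410.25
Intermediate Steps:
t(O, f) = √5/3 (t(O, f) = √(-1 + 6)/3 = √5/3)
(t(-4, -5) - 21)² = (√5/3 - 21)² = (-21 + √5/3)²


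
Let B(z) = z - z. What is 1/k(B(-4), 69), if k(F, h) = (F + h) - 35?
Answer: 1/34 ≈ 0.029412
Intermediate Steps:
B(z) = 0
k(F, h) = -35 + F + h
1/k(B(-4), 69) = 1/(-35 + 0 + 69) = 1/34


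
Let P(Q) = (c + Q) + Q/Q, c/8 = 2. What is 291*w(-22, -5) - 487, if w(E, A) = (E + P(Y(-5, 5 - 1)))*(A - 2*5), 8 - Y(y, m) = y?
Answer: -35407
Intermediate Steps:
c = 16 (c = 8*2 = 16)
Y(y, m) = 8 - y
P(Q) = 17 + Q (P(Q) = (16 + Q) + Q/Q = (16 + Q) + 1 = 17 + Q)
w(E, A) = (-10 + A)*(30 + E) (w(E, A) = (E + (17 + (8 - 1*(-5))))*(A - 2*5) = (E + (17 + (8 + 5)))*(A - 10) = (E + (17 + 13))*(-10 + A) = (E + 30)*(-10 + A) = (30 + E)*(-10 + A) = (-10 + A)*(30 + E))
291*w(-22, -5) - 487 = 291*(-300 - 10*(-22) + 30*(-5) - 5*(-22)) - 487 = 291*(-300 + 220 - 150 + 110) - 487 = 291*(-120) - 487 = -34920 - 487 = -35407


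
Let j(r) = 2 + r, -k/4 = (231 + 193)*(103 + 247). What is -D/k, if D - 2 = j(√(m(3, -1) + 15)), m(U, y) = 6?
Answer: 1/148400 + √21/593600 ≈ 1.4459e-5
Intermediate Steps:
k = -593600 (k = -4*(231 + 193)*(103 + 247) = -1696*350 = -4*148400 = -593600)
D = 4 + √21 (D = 2 + (2 + √(6 + 15)) = 2 + (2 + √21) = 4 + √21 ≈ 8.5826)
-D/k = -(4 + √21)/(-593600) = -(4 + √21)*(-1)/593600 = -(-1/148400 - √21/593600) = 1/148400 + √21/593600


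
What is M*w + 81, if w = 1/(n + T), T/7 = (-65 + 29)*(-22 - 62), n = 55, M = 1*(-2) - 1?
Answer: 1719060/21223 ≈ 81.000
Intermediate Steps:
M = -3 (M = -2 - 1 = -3)
T = 21168 (T = 7*((-65 + 29)*(-22 - 62)) = 7*(-36*(-84)) = 7*3024 = 21168)
w = 1/21223 (w = 1/(55 + 21168) = 1/21223 ≈ 4.7119e-5)
M*w + 81 = -3*1/21223 + 81 = -3/21223 + 81 = 1719060/21223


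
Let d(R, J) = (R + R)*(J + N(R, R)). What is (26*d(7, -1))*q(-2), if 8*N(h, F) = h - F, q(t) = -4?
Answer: 1456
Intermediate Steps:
N(h, F) = -F/8 + h/8 (N(h, F) = (h - F)/8 = -F/8 + h/8)
d(R, J) = 2*J*R (d(R, J) = (R + R)*(J + (-R/8 + R/8)) = (2*R)*(J + 0) = (2*R)*J = 2*J*R)
(26*d(7, -1))*q(-2) = (26*(2*(-1)*7))*(-4) = (26*(-14))*(-4) = -364*(-4) = 1456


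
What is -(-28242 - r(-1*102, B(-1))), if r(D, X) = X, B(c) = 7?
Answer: 28249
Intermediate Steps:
-(-28242 - r(-1*102, B(-1))) = -(-28242 - 1*7) = -(-28242 - 7) = -1*(-28249) = 28249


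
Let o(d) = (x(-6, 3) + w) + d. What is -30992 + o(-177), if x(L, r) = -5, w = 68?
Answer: -31106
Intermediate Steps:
o(d) = 63 + d (o(d) = (-5 + 68) + d = 63 + d)
-30992 + o(-177) = -30992 + (63 - 177) = -30992 - 114 = -31106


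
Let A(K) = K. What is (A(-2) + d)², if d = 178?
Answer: 30976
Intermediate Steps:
(A(-2) + d)² = (-2 + 178)² = 176² = 30976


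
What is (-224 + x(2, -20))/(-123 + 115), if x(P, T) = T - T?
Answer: 28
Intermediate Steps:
x(P, T) = 0
(-224 + x(2, -20))/(-123 + 115) = (-224 + 0)/(-123 + 115) = -224/(-8) = -224*(-1/8) = 28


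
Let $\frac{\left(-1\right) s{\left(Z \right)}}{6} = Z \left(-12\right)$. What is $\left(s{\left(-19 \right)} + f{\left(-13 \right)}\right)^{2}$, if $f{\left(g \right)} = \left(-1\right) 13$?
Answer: $1907161$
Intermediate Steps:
$s{\left(Z \right)} = 72 Z$ ($s{\left(Z \right)} = - 6 Z \left(-12\right) = - 6 \left(- 12 Z\right) = 72 Z$)
$f{\left(g \right)} = -13$
$\left(s{\left(-19 \right)} + f{\left(-13 \right)}\right)^{2} = \left(72 \left(-19\right) - 13\right)^{2} = \left(-1368 - 13\right)^{2} = \left(-1381\right)^{2} = 1907161$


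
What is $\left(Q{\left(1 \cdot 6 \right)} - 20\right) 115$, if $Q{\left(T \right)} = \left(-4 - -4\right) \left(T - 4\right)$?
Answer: $-2300$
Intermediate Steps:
$Q{\left(T \right)} = 0$ ($Q{\left(T \right)} = \left(-4 + 4\right) \left(-4 + T\right) = 0 \left(-4 + T\right) = 0$)
$\left(Q{\left(1 \cdot 6 \right)} - 20\right) 115 = \left(0 - 20\right) 115 = \left(-20\right) 115 = -2300$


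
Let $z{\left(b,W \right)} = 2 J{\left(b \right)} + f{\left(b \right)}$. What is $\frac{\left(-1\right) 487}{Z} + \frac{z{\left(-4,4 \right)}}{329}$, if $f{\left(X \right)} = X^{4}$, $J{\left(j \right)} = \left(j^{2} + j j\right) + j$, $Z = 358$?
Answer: $- \frac{48527}{117782} \approx -0.41201$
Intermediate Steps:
$J{\left(j \right)} = j + 2 j^{2}$ ($J{\left(j \right)} = \left(j^{2} + j^{2}\right) + j = 2 j^{2} + j = j + 2 j^{2}$)
$z{\left(b,W \right)} = b^{4} + 2 b \left(1 + 2 b\right)$ ($z{\left(b,W \right)} = 2 b \left(1 + 2 b\right) + b^{4} = b^{4} + 2 b \left(1 + 2 b\right)$)
$\frac{\left(-1\right) 487}{Z} + \frac{z{\left(-4,4 \right)}}{329} = \frac{\left(-1\right) 487}{358} + \frac{\left(-4\right) \left(2 + \left(-4\right)^{3} + 4 \left(-4\right)\right)}{329} = \left(-487\right) \frac{1}{358} + - 4 \left(2 - 64 - 16\right) \frac{1}{329} = - \frac{487}{358} + \left(-4\right) \left(-78\right) \frac{1}{329} = - \frac{487}{358} + 312 \cdot \frac{1}{329} = - \frac{487}{358} + \frac{312}{329} = - \frac{48527}{117782}$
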